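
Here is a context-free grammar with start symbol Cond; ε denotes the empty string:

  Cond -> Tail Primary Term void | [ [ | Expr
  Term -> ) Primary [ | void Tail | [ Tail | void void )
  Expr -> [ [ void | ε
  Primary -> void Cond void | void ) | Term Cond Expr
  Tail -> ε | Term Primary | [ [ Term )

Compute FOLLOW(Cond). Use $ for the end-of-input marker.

{ $, ), [, void }

Cond is the start symbol, so $ ∈ FOLLOW(Cond).
In Primary -> void Cond void: add FIRST(void) = { void }.
In Primary -> Term Cond Expr: add FIRST(Expr)\{ε} = { [ }.
  Since Expr is nullable, also add FOLLOW(Primary) = { ), [, void }.
Union: FOLLOW(Cond) = { $, ), [, void }.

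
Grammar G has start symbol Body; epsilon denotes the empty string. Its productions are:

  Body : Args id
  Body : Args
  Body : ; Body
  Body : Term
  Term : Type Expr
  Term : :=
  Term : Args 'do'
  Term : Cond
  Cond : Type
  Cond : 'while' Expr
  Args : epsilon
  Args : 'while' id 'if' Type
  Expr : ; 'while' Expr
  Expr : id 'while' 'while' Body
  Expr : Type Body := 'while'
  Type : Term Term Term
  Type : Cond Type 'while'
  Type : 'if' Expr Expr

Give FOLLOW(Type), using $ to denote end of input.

In Term : Type Expr: add FIRST(Expr) = { 'do', 'if', 'while', :=, ;, id }.
In Cond : Type: Type is at the end, add FOLLOW(Cond) = { $, 'do', 'if', 'while', :=, ;, id }.
In Args : 'while' id 'if' Type: Type is at the end, add FOLLOW(Args) = { $, 'do', 'if', 'while', :=, ;, id }.
In Expr : Type Body := 'while': add FIRST(Body := 'while') = { 'do', 'if', 'while', :=, ;, id }.
In Type : Cond Type 'while': add FIRST('while') = { 'while' }.
Union: FOLLOW(Type) = { $, 'do', 'if', 'while', :=, ;, id }.

{ $, 'do', 'if', 'while', :=, ;, id }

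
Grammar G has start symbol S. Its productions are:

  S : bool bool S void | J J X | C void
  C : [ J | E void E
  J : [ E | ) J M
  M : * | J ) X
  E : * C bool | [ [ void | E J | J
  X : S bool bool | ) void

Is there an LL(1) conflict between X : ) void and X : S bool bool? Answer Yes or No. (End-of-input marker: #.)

Yes

FIRST() void) = { ) } and FIRST(S bool bool) = { ), *, [, bool }.
Both contain ), so the two alternatives are not disjoint — LL(1) conflict.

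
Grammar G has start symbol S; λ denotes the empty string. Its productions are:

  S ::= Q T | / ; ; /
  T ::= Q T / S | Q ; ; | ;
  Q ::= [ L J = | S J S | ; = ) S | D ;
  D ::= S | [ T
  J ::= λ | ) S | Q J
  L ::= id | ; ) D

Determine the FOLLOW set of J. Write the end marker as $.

{ /, ;, =, [ }

In Q ::= [ L J =: add FIRST(=) = { = }.
In Q ::= S J S: add FIRST(S) = { /, ;, [ }.
In J ::= Q J: J is at the end, add FOLLOW(J) = { /, ;, =, [ }.
Union: FOLLOW(J) = { /, ;, =, [ }.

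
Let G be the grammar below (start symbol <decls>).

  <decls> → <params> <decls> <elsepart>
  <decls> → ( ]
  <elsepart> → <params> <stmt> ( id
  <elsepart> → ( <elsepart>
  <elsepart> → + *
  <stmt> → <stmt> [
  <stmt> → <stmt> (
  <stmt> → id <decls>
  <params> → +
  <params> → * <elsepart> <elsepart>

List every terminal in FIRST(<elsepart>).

From <elsepart> → <params> <stmt> ( id: add FIRST(<params>) = { *, + }.
<elsepart> → ( <elsepart> contributes {(}.
<elsepart> → + * contributes {+}.
Union: FIRST(<elsepart>) = { (, *, + }.

{ (, *, + }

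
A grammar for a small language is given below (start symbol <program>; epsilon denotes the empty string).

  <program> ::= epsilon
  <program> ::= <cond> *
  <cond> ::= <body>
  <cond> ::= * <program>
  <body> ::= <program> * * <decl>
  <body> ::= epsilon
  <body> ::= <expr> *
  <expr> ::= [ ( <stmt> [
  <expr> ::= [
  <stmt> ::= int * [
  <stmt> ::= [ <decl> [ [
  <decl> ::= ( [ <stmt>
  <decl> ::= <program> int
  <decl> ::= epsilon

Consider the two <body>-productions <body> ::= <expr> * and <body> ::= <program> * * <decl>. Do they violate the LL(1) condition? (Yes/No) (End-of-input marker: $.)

FIRST(<expr> *) = { [ } and FIRST(<program> * * <decl>) = { *, [ }.
Both contain [, so the two alternatives are not disjoint — LL(1) conflict.

Yes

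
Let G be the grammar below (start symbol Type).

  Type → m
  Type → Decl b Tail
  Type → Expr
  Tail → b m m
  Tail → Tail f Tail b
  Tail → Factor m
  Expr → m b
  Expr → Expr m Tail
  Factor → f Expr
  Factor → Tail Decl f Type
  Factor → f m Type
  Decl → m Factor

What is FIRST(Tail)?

{ b, f }

Tail → b m m contributes {b}.
From Tail → Tail f Tail b: add FIRST(Tail) = { b, f }.
From Tail → Factor m: add FIRST(Factor) = { b, f }.
Union: FIRST(Tail) = { b, f }.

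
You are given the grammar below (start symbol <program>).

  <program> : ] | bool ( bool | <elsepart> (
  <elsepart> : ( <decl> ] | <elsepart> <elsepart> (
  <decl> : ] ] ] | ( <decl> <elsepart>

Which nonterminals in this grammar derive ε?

No nonterminal has an empty production or an RHS whose symbols are all nullable.

{ } (none)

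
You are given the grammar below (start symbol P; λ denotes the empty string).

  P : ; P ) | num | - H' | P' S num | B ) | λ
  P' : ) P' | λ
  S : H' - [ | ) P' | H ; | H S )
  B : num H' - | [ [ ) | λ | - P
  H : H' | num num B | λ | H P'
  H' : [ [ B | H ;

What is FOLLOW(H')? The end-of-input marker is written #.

{ #, ), -, ;, [, num }

In P : - H': H' is at the end, add FOLLOW(P) = { #, ), -, ;, [, num }.
In S : H' - [: add FIRST(- [) = { - }.
In B : num H' -: add FIRST(-) = { - }.
In H : H': H' is at the end, add FOLLOW(H) = { ), ;, [, num }.
Union: FOLLOW(H') = { #, ), -, ;, [, num }.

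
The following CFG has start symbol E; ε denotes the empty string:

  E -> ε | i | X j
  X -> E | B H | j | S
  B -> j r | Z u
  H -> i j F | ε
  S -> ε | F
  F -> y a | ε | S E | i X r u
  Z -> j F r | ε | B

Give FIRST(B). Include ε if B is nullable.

{ j, u }

B -> j r contributes {j}.
From B -> Z u: Z nullable, take FIRST(Z) ∪ {u} = { j, u }.
Union: FIRST(B) = { j, u }.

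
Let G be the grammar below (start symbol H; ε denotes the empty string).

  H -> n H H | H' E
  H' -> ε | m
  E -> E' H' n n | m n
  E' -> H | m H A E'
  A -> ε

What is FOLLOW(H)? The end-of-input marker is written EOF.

{ EOF, m, n }

H is the start symbol, so EOF ∈ FOLLOW(H).
In H -> n H H: add FIRST(H) = { m, n }.
In H -> n H H: H is at the end, add FOLLOW(H) = { EOF, m, n }.
In E' -> H: H is at the end, add FOLLOW(E') = { m, n }.
In E' -> m H A E': add FIRST(A E') = { m, n }.
Union: FOLLOW(H) = { EOF, m, n }.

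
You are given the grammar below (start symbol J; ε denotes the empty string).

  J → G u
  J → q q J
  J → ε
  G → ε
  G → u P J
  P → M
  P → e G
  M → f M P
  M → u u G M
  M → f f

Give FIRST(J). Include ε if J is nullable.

{ q, u, ε }

From J → G u: G nullable, take FIRST(G) ∪ {u} = { u }.
J → q q J contributes {q}.
J → ε contributes ε.
Union: FIRST(J) = { q, u, ε }.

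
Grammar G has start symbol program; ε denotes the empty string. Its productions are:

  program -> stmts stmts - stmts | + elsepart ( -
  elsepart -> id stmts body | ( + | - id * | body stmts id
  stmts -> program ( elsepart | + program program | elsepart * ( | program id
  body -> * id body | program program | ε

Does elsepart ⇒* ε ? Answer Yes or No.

No

Nullable nonterminals: body.
No production of elsepart has an RHS whose symbols are all nullable, so elsepart is not nullable.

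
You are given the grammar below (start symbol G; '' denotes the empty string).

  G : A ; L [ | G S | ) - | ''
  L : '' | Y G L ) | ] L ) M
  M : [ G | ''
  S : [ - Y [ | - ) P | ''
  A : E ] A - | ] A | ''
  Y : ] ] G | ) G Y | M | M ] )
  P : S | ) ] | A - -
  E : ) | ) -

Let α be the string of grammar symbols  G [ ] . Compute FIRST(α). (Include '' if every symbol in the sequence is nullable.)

Add FIRST(G)\{''} = { ), -, ;, [, ] }; G is nullable, continue.
[ is a terminal; add {[} and stop.

{ ), -, ;, [, ] }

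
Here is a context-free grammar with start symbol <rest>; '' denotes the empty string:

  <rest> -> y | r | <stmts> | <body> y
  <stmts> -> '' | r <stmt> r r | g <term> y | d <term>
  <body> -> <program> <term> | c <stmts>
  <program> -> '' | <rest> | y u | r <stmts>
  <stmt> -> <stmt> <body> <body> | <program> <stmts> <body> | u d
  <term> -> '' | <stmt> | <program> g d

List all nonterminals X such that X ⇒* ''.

Directly nullable (have an ''-production): <stmts>, <program>, <term>.
<body> -> <program> <term> with every symbol nullable, so <body> is nullable.
<stmt> -> <stmt> <body> <body> with every symbol nullable, so <stmt> is nullable.
<rest> -> <stmts> with every symbol nullable, so <rest> is nullable.

{ <body>, <program>, <rest>, <stmt>, <stmts>, <term> }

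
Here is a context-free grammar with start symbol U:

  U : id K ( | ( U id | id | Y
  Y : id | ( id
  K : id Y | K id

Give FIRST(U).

U : id K ( contributes {id}.
U : ( U id contributes {(}.
U : id contributes {id}.
From U : Y: add FIRST(Y) = { (, id }.
Union: FIRST(U) = { (, id }.

{ (, id }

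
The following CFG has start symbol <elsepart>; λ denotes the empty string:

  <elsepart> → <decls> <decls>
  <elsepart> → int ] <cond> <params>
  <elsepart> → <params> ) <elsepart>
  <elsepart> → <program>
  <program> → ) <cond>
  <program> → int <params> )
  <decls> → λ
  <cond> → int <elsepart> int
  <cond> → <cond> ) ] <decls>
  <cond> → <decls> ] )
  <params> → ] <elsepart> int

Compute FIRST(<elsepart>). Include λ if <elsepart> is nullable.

{ ), ], int, λ }

From <elsepart> → <decls> <decls>: <decls>, <decls> nullable, take FIRST(<decls>) ∪ FIRST(<decls>) = {  }; also λ since the whole RHS is nullable.
<elsepart> → int ] <cond> <params> contributes {int}.
From <elsepart> → <params> ) <elsepart>: add FIRST(<params>) = { ] }.
From <elsepart> → <program>: add FIRST(<program>) = { ), int }.
Union: FIRST(<elsepart>) = { ), ], int, λ }.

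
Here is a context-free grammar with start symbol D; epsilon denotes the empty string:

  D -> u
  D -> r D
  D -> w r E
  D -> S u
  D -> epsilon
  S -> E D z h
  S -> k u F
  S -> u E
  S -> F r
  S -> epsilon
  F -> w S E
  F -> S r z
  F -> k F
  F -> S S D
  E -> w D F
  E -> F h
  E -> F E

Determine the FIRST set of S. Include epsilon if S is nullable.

From S -> E D z h: add FIRST(E) = { h, k, r, u, w }.
S -> k u F contributes {k}.
S -> u E contributes {u}.
From S -> F r: F nullable, take FIRST(F) ∪ {r} = { h, k, r, u, w }.
S -> epsilon contributes epsilon.
Union: FIRST(S) = { h, k, r, u, w, epsilon }.

{ h, k, r, u, w, epsilon }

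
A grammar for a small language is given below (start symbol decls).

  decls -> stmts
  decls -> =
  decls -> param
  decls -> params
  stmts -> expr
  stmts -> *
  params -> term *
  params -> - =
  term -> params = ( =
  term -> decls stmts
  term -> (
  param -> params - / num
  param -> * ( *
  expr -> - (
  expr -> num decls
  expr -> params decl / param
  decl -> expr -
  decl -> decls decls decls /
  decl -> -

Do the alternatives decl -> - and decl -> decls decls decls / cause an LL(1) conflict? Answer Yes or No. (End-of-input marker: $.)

Yes

FIRST(-) = { - } and FIRST(decls decls decls /) = { (, *, -, =, num }.
Both contain -, so the two alternatives are not disjoint — LL(1) conflict.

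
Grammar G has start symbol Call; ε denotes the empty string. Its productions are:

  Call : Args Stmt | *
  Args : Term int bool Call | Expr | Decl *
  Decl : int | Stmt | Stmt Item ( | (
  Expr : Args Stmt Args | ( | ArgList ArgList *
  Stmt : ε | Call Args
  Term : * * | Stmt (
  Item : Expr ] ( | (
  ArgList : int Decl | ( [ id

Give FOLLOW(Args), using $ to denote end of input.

{ $, (, *, ], int }

In Call : Args Stmt: add FIRST(Stmt)\{ε} = { (, *, int }.
  Since Stmt is nullable, also add FOLLOW(Call) = { $, (, *, ], int }.
In Expr : Args Stmt Args: add FIRST(Stmt Args) = { (, *, int }.
In Expr : Args Stmt Args: Args is at the end, add FOLLOW(Expr) = { $, (, *, ], int }.
In Stmt : Call Args: Args is at the end, add FOLLOW(Stmt) = { $, (, *, ], int }.
Union: FOLLOW(Args) = { $, (, *, ], int }.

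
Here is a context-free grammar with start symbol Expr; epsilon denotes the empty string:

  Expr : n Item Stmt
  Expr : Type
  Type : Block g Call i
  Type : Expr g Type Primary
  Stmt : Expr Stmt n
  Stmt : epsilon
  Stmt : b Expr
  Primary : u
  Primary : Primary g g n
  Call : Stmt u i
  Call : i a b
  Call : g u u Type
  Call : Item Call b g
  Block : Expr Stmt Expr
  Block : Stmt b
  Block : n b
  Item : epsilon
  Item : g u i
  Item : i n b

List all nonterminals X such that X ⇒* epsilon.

{ Item, Stmt }

Directly nullable (have an epsilon-production): Stmt, Item.
No other nonterminal has a production whose RHS symbols are all nullable.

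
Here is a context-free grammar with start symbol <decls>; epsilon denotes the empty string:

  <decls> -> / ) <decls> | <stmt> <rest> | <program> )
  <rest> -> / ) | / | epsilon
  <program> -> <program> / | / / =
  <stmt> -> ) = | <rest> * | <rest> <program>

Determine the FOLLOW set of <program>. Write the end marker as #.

In <decls> -> <program> ): add FIRST()) = { ) }.
In <program> -> <program> /: add FIRST(/) = { / }.
In <stmt> -> <rest> <program>: <program> is at the end, add FOLLOW(<stmt>) = { #, / }.
Union: FOLLOW(<program>) = { #, ), / }.

{ #, ), / }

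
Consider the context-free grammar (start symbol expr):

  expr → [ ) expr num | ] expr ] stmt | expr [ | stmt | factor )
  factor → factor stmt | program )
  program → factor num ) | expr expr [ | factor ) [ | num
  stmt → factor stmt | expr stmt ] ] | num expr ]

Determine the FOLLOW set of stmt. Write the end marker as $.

In expr → ] expr ] stmt: stmt is at the end, add FOLLOW(expr) = { $, [, ], num }.
In expr → stmt: stmt is at the end, add FOLLOW(expr) = { $, [, ], num }.
In factor → factor stmt: stmt is at the end, add FOLLOW(factor) = { ), [, ], num }.
In stmt → factor stmt: stmt is at the end, add FOLLOW(stmt) = { $, ), [, ], num }.
In stmt → expr stmt ] ]: add FIRST(] ]) = { ] }.
Union: FOLLOW(stmt) = { $, ), [, ], num }.

{ $, ), [, ], num }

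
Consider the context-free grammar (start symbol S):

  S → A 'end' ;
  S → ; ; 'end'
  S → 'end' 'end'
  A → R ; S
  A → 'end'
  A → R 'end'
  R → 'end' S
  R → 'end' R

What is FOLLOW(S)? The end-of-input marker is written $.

S is the start symbol, so $ ∈ FOLLOW(S).
In A → R ; S: S is at the end, add FOLLOW(A) = { 'end' }.
In R → 'end' S: S is at the end, add FOLLOW(R) = { 'end', ; }.
Union: FOLLOW(S) = { $, 'end', ; }.

{ $, 'end', ; }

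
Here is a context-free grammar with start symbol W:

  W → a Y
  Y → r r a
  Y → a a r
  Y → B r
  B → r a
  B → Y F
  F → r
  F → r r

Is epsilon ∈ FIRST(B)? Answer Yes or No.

No

No nonterminal in this grammar is nullable.
No production of B has an RHS whose symbols are all nullable, so B is not nullable.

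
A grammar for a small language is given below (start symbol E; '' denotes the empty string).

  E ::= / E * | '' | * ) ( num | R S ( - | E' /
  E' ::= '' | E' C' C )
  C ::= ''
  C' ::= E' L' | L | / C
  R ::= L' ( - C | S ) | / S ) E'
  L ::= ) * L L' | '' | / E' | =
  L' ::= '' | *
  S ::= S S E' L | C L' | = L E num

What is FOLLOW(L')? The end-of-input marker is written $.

In C' ::= E' L': L' is at the end, add FOLLOW(C') = { ) }.
In R ::= L' ( - C: add FIRST(( - C) = { ( }.
In L ::= ) * L L': L' is at the end, add FOLLOW(L) = { (, ), *, /, =, num }.
In S ::= C L': L' is at the end, add FOLLOW(S) = { (, ), *, /, = }.
Union: FOLLOW(L') = { (, ), *, /, =, num }.

{ (, ), *, /, =, num }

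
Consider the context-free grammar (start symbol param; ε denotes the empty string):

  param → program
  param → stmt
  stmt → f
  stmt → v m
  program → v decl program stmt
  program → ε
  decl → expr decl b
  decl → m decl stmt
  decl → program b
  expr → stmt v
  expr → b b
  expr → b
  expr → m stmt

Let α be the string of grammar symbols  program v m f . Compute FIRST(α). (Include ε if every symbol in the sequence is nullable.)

Add FIRST(program)\{ε} = { v }; program is nullable, continue.
v is a terminal; add {v} and stop.

{ v }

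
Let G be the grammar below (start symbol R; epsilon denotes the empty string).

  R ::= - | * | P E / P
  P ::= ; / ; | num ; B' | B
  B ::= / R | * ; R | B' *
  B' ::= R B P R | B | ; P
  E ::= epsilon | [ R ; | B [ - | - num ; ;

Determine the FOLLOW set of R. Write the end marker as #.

{ #, *, -, /, ;, [, num }

R is the start symbol, so # ∈ FOLLOW(R).
In B ::= / R: R is at the end, add FOLLOW(B) = { #, *, -, /, ;, [, num }.
In B ::= * ; R: R is at the end, add FOLLOW(B) = { #, *, -, /, ;, [, num }.
In B' ::= R B P R: add FIRST(B P R) = { *, -, /, ;, num }.
In B' ::= R B P R: R is at the end, add FOLLOW(B') = { #, *, -, /, ;, [, num }.
In E ::= [ R ;: add FIRST(;) = { ; }.
Union: FOLLOW(R) = { #, *, -, /, ;, [, num }.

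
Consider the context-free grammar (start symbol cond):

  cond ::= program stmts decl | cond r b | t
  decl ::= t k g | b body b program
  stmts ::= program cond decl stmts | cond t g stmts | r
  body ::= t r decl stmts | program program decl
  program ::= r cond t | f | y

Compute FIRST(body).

body ::= t r decl stmts contributes {t}.
From body ::= program program decl: add FIRST(program) = { f, r, y }.
Union: FIRST(body) = { f, r, t, y }.

{ f, r, t, y }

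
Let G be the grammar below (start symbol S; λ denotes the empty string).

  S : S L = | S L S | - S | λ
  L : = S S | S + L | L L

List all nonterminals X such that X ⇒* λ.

{ S }

Directly nullable (have an λ-production): S.
No other nonterminal has a production whose RHS symbols are all nullable.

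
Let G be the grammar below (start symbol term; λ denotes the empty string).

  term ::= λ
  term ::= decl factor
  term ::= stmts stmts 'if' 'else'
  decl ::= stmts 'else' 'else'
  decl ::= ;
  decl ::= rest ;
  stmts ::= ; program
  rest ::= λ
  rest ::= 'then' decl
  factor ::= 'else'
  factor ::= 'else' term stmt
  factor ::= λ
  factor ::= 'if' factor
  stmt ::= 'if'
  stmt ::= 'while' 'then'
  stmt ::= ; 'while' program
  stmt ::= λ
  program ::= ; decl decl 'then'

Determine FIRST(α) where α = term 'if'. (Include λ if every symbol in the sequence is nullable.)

Add FIRST(term)\{λ} = { 'then', ; }; term is nullable, continue.
'if' is a terminal; add {'if'} and stop.

{ 'if', 'then', ; }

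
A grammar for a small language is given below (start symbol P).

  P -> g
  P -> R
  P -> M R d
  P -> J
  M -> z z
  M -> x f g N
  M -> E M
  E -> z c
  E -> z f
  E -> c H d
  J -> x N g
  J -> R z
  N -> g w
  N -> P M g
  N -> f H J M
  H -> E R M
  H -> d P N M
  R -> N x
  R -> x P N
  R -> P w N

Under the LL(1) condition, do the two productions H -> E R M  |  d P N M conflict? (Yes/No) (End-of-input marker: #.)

No

FIRST(E R M) = { c, z } and FIRST(d P N M) = { d }.
The FIRST sets are disjoint and neither alternative is nullable — no conflict.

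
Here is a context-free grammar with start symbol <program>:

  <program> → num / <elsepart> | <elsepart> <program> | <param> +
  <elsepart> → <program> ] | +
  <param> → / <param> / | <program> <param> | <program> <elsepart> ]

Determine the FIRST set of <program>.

<program> → num / <elsepart> contributes {num}.
From <program> → <elsepart> <program>: add FIRST(<elsepart>) = { +, /, num }.
From <program> → <param> +: add FIRST(<param>) = { +, /, num }.
Union: FIRST(<program>) = { +, /, num }.

{ +, /, num }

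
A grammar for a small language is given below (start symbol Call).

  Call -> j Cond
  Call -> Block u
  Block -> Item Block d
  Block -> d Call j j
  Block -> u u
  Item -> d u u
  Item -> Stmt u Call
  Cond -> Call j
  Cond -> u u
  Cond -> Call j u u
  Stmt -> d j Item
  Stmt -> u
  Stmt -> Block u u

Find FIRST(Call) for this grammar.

{ d, j, u }

Call -> j Cond contributes {j}.
From Call -> Block u: add FIRST(Block) = { d, u }.
Union: FIRST(Call) = { d, j, u }.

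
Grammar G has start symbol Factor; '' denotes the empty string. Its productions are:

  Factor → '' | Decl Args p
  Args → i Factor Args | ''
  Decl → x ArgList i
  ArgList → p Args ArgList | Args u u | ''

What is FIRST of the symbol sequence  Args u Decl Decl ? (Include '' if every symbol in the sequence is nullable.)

{ i, u }

Add FIRST(Args)\{''} = { i }; Args is nullable, continue.
u is a terminal; add {u} and stop.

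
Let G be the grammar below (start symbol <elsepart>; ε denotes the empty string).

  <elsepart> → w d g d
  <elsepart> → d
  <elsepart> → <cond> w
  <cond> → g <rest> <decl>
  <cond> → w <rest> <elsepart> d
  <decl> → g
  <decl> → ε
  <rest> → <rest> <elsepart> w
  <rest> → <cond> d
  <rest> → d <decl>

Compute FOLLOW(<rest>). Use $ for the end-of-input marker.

{ d, g, w }

In <cond> → g <rest> <decl>: add FIRST(<decl>)\{ε} = { g }.
  Since <decl> is nullable, also add FOLLOW(<cond>) = { d, w }.
In <cond> → w <rest> <elsepart> d: add FIRST(<elsepart> d) = { d, g, w }.
In <rest> → <rest> <elsepart> w: add FIRST(<elsepart> w) = { d, g, w }.
Union: FOLLOW(<rest>) = { d, g, w }.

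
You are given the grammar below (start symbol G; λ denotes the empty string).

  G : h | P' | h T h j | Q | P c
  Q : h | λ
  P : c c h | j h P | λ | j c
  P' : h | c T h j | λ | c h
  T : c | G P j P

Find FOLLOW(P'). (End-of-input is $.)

In G : P': P' is at the end, add FOLLOW(G) = { $, c, j }.
Union: FOLLOW(P') = { $, c, j }.

{ $, c, j }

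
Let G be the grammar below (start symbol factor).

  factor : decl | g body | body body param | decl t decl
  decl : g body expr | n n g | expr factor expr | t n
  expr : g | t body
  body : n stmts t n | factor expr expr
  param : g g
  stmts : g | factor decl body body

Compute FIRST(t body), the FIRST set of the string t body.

t is a terminal; add {t} and stop.

{ t }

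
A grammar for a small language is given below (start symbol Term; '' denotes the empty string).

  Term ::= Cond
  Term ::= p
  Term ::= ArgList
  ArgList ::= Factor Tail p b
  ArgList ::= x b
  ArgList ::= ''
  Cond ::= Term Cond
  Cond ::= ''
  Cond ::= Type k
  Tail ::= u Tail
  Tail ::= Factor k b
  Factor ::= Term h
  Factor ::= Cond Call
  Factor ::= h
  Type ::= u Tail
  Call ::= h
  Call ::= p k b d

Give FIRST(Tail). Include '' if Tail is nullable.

{ h, p, u, x }

Tail ::= u Tail contributes {u}.
From Tail ::= Factor k b: add FIRST(Factor) = { h, p, u, x }.
Union: FIRST(Tail) = { h, p, u, x }.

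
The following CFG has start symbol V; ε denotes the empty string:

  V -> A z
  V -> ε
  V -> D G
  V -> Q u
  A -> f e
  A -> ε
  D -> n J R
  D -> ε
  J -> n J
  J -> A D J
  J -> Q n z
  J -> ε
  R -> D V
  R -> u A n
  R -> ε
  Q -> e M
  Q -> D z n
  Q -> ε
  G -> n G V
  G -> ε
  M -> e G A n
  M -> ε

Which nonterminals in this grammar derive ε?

Directly nullable (have an ε-production): V, A, D, J, R, Q, G, M.

{ A, D, G, J, M, Q, R, V }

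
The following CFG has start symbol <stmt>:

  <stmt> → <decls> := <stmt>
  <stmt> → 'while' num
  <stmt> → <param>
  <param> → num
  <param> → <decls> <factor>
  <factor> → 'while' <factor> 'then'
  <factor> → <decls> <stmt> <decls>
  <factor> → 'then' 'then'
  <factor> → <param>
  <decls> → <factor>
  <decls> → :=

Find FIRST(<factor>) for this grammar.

{ 'then', 'while', :=, num }

<factor> → 'while' <factor> 'then' contributes {'while'}.
From <factor> → <decls> <stmt> <decls>: add FIRST(<decls>) = { 'then', 'while', :=, num }.
<factor> → 'then' 'then' contributes {'then'}.
From <factor> → <param>: add FIRST(<param>) = { 'then', 'while', :=, num }.
Union: FIRST(<factor>) = { 'then', 'while', :=, num }.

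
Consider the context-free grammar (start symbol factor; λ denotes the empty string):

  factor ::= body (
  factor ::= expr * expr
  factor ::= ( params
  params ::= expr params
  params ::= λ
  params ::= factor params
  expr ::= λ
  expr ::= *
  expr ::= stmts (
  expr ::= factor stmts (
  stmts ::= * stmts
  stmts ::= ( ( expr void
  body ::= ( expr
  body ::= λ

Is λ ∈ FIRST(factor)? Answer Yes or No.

Nullable nonterminals: body, expr, params.
No production of factor has an RHS whose symbols are all nullable, so factor is not nullable.

No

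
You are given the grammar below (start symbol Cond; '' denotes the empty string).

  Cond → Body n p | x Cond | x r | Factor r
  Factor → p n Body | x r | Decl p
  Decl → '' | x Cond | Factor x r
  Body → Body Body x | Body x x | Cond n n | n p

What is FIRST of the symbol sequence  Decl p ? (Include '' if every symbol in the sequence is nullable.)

Add FIRST(Decl)\{''} = { p, x }; Decl is nullable, continue.
p is a terminal; add {p} and stop.

{ p, x }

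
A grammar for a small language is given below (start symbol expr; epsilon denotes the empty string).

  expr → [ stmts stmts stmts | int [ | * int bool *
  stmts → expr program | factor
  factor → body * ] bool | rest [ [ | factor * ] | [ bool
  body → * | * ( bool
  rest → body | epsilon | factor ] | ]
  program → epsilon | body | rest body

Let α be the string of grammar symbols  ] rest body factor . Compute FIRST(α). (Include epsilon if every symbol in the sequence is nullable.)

{ ] }

] is a terminal; add {]} and stop.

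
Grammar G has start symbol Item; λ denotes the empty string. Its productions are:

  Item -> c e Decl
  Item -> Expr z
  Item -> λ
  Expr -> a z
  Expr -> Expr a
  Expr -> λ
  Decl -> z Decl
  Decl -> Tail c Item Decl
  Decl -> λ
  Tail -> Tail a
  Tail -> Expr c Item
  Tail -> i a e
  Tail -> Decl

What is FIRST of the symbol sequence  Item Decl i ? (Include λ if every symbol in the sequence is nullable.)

Add FIRST(Item)\{λ} = { a, c, z }; Item is nullable, continue.
Add FIRST(Decl)\{λ} = { a, c, i, z }; Decl is nullable, continue.
i is a terminal; add {i} and stop.

{ a, c, i, z }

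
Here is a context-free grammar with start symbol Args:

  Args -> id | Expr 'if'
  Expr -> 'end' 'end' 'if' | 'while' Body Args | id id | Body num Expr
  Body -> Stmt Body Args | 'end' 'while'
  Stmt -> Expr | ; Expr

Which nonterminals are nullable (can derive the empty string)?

No nonterminal has an empty production or an RHS whose symbols are all nullable.

{ } (none)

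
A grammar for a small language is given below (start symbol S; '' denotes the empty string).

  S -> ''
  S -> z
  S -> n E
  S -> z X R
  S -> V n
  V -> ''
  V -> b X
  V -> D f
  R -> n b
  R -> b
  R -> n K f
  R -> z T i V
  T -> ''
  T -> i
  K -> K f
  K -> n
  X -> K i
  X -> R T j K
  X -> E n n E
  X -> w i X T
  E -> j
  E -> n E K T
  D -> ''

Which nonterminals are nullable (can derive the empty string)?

{ D, S, T, V }

Directly nullable (have an ''-production): S, V, T, D.
No other nonterminal has a production whose RHS symbols are all nullable.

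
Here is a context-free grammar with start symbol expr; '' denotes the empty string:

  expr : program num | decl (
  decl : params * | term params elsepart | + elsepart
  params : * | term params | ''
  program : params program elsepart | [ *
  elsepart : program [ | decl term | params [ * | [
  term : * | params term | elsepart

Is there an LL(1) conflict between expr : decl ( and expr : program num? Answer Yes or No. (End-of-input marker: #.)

FIRST(decl () = { *, +, [ } and FIRST(program num) = { *, +, [ }.
Both contain *, so the two alternatives are not disjoint — LL(1) conflict.

Yes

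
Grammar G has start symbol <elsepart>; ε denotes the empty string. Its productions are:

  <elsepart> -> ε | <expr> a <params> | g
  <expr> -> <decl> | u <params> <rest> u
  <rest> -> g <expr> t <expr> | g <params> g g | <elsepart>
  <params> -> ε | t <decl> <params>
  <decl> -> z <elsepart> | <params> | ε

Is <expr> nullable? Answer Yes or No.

Yes

<expr> -> <decl> and each of <decl> is nullable, so <expr> ⇒* ε.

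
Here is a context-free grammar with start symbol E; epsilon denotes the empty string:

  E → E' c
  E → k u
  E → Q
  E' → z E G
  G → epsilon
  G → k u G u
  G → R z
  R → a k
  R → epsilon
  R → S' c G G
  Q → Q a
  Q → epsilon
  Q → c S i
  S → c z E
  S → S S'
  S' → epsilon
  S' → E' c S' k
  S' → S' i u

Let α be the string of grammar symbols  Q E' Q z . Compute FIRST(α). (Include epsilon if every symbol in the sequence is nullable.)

{ a, c, z }

Add FIRST(Q)\{epsilon} = { a, c }; Q is nullable, continue.
Add FIRST(E') = { z }; E' is not nullable, stop.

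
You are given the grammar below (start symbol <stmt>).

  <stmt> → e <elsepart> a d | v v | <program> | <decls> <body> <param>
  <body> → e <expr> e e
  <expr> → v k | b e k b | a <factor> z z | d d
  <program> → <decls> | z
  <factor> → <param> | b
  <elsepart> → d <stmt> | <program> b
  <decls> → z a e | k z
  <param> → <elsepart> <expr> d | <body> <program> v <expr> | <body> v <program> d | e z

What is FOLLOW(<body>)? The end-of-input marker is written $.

In <stmt> → <decls> <body> <param>: add FIRST(<param>) = { d, e, k, z }.
In <param> → <body> <program> v <expr>: add FIRST(<program> v <expr>) = { k, z }.
In <param> → <body> v <program> d: add FIRST(v <program> d) = { v }.
Union: FOLLOW(<body>) = { d, e, k, v, z }.

{ d, e, k, v, z }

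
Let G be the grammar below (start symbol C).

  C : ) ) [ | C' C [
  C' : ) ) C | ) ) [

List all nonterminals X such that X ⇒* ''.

No nonterminal has an empty production or an RHS whose symbols are all nullable.

{ } (none)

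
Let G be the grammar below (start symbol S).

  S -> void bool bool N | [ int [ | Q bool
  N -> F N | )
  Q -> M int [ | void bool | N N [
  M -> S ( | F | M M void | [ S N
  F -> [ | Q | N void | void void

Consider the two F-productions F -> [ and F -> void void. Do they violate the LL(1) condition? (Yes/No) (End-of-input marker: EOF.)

FIRST([) = { [ } and FIRST(void void) = { void }.
The FIRST sets are disjoint and neither alternative is nullable — no conflict.

No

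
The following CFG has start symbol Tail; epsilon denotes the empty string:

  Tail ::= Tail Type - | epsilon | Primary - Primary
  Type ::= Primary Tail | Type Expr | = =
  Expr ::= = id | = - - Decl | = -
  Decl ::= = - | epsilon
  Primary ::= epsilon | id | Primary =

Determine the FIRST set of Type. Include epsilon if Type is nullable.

{ -, =, id, epsilon }

From Type ::= Primary Tail: Primary, Tail nullable, take FIRST(Primary) ∪ FIRST(Tail) = { -, =, id }; also epsilon since the whole RHS is nullable.
From Type ::= Type Expr: Type nullable, take FIRST(Type) ∪ FIRST(Expr) = { -, =, id }.
Type ::= = = contributes {=}.
Union: FIRST(Type) = { -, =, id, epsilon }.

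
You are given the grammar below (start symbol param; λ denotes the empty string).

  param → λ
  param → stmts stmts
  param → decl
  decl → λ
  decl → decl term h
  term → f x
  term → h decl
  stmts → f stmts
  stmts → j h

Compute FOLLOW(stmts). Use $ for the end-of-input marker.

In param → stmts stmts: add FIRST(stmts) = { f, j }.
In param → stmts stmts: stmts is at the end, add FOLLOW(param) = { $ }.
In stmts → f stmts: stmts is at the end, add FOLLOW(stmts) = { $, f, j }.
Union: FOLLOW(stmts) = { $, f, j }.

{ $, f, j }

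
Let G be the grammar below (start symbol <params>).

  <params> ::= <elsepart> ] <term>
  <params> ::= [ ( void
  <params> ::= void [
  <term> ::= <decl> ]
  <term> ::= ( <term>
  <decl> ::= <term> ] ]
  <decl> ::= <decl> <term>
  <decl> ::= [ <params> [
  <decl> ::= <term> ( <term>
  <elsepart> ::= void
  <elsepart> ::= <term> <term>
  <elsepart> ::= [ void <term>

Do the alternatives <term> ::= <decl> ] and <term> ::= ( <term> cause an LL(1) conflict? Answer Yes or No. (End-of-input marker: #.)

Yes

FIRST(<decl> ]) = { (, [ } and FIRST(( <term>) = { ( }.
Both contain (, so the two alternatives are not disjoint — LL(1) conflict.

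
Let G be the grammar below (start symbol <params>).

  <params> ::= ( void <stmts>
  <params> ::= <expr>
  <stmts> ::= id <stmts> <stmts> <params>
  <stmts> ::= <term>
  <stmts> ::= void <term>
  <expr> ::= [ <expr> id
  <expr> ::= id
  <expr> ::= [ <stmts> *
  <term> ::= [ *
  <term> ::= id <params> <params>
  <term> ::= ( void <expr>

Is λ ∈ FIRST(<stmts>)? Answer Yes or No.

No

No nonterminal in this grammar is nullable.
No production of <stmts> has an RHS whose symbols are all nullable, so <stmts> is not nullable.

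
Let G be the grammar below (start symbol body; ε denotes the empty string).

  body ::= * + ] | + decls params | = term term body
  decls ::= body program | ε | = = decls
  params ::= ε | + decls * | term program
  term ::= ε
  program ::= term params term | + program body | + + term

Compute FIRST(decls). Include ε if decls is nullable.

From decls ::= body program: add FIRST(body) = { *, +, = }.
decls ::= ε contributes ε.
decls ::= = = decls contributes {=}.
Union: FIRST(decls) = { *, +, =, ε }.

{ *, +, =, ε }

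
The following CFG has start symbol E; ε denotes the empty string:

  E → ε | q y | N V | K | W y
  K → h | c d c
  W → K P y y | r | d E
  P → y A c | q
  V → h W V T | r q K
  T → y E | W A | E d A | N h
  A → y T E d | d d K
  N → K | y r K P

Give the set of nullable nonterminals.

{ E }

Directly nullable (have an ε-production): E.
No other nonterminal has a production whose RHS symbols are all nullable.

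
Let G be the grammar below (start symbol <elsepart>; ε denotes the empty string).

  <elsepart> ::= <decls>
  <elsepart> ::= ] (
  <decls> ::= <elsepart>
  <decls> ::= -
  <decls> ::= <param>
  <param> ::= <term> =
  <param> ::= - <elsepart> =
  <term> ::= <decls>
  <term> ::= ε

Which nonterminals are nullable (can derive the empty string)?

Directly nullable (have an ε-production): <term>.
No other nonterminal has a production whose RHS symbols are all nullable.

{ <term> }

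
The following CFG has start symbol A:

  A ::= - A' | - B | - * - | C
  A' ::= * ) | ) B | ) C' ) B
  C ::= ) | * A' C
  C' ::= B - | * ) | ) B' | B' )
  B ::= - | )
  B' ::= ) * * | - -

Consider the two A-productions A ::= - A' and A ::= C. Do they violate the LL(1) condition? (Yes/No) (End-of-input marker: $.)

FIRST(- A') = { - } and FIRST(C) = { ), * }.
The FIRST sets are disjoint and neither alternative is nullable — no conflict.

No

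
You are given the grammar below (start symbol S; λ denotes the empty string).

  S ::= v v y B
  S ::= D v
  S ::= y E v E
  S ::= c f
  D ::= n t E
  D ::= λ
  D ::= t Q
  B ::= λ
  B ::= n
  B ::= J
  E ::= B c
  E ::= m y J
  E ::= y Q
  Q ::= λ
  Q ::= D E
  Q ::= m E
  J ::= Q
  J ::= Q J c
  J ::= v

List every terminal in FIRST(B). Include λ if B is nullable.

{ c, m, n, t, v, y, λ }

B ::= λ contributes λ.
B ::= n contributes {n}.
From B ::= J: add FIRST(J) = { c, m, n, t, v, y, λ } (including λ since J is nullable).
Union: FIRST(B) = { c, m, n, t, v, y, λ }.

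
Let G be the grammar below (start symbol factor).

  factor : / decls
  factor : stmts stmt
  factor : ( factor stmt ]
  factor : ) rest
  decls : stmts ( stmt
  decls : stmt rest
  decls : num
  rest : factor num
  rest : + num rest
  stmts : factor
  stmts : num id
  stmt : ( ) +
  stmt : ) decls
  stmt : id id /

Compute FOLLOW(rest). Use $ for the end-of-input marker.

In factor : ) rest: rest is at the end, add FOLLOW(factor) = { $, (, ), id, num }.
In decls : stmt rest: rest is at the end, add FOLLOW(decls) = { $, (, ), +, /, ], id, num }.
In rest : + num rest: rest is at the end, add FOLLOW(rest) = { $, (, ), +, /, ], id, num }.
Union: FOLLOW(rest) = { $, (, ), +, /, ], id, num }.

{ $, (, ), +, /, ], id, num }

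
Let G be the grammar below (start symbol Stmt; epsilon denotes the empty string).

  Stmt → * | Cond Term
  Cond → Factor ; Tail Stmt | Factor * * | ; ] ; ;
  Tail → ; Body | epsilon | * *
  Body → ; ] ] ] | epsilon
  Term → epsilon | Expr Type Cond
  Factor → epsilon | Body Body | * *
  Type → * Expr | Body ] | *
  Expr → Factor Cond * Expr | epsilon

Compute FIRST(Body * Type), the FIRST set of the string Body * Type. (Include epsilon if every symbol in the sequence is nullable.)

Add FIRST(Body)\{epsilon} = { ; }; Body is nullable, continue.
* is a terminal; add {*} and stop.

{ *, ; }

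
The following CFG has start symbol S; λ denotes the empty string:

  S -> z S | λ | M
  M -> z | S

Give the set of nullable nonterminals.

Directly nullable (have an λ-production): S.
M -> S with every symbol nullable, so M is nullable.

{ M, S }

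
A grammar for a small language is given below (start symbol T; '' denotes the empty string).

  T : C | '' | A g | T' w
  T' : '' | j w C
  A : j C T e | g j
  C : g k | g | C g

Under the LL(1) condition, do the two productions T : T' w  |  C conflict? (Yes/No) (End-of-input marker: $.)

No

FIRST(T' w) = { j, w } and FIRST(C) = { g }.
The FIRST sets are disjoint and neither alternative is nullable — no conflict.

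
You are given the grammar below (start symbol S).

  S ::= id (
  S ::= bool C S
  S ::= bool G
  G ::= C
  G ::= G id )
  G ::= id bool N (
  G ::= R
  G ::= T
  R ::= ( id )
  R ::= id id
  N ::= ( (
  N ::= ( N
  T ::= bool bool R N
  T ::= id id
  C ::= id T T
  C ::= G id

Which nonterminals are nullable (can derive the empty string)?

No nonterminal has an empty production or an RHS whose symbols are all nullable.

{ } (none)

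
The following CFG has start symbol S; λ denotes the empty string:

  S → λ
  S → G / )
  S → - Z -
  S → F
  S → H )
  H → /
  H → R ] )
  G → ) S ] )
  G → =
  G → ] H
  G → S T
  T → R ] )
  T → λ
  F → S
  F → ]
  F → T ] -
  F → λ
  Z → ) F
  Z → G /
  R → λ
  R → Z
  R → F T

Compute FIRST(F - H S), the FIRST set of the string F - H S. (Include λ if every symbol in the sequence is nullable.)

Add FIRST(F)\{λ} = { ), -, /, =, ] }; F is nullable, continue.
- is a terminal; add {-} and stop.

{ ), -, /, =, ] }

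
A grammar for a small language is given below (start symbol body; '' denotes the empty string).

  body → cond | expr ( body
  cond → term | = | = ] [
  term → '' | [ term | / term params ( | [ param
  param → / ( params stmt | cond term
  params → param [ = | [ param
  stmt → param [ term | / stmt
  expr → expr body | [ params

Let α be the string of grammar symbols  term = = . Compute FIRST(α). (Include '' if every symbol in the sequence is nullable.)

Add FIRST(term)\{''} = { /, [ }; term is nullable, continue.
= is a terminal; add {=} and stop.

{ /, =, [ }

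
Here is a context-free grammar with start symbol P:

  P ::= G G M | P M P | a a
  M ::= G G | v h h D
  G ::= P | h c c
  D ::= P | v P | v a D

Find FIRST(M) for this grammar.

{ a, h, v }

From M ::= G G: add FIRST(G) = { a, h }.
M ::= v h h D contributes {v}.
Union: FIRST(M) = { a, h, v }.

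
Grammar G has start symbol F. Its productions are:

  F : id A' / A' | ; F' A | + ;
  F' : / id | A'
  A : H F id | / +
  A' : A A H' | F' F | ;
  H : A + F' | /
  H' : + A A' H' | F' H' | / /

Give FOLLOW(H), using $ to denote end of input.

{ +, ;, id }

In A : H F id: add FIRST(F id) = { +, ;, id }.
Union: FOLLOW(H) = { +, ;, id }.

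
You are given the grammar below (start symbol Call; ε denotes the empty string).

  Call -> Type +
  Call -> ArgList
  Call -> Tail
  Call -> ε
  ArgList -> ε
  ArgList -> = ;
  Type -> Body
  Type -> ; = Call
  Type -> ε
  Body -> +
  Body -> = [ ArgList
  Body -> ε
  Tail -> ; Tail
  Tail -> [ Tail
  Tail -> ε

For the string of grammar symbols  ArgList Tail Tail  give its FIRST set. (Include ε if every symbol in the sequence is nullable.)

Add FIRST(ArgList)\{ε} = { = }; ArgList is nullable, continue.
Add FIRST(Tail)\{ε} = { ;, [ }; Tail is nullable, continue.
Add FIRST(Tail)\{ε} = { ;, [ }; Tail is nullable, continue.
Every symbol is nullable, so include ε.

{ ;, =, [, ε }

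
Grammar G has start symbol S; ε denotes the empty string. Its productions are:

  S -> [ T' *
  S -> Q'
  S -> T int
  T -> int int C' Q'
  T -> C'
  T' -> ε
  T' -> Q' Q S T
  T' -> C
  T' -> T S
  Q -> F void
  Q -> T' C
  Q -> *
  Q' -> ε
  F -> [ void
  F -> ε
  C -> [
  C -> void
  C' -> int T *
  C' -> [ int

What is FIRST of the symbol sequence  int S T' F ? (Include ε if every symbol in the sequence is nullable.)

{ int }

int is a terminal; add {int} and stop.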